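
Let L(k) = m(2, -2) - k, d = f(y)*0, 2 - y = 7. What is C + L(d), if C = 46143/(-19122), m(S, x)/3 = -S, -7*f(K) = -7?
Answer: -53625/6374 ≈ -8.4131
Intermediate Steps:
y = -5 (y = 2 - 1*7 = 2 - 7 = -5)
f(K) = 1 (f(K) = -1/7*(-7) = 1)
m(S, x) = -3*S (m(S, x) = 3*(-S) = -3*S)
d = 0 (d = 1*0 = 0)
C = -15381/6374 (C = 46143*(-1/19122) = -15381/6374 ≈ -2.4131)
L(k) = -6 - k (L(k) = -3*2 - k = -6 - k)
C + L(d) = -15381/6374 + (-6 - 1*0) = -15381/6374 + (-6 + 0) = -15381/6374 - 6 = -53625/6374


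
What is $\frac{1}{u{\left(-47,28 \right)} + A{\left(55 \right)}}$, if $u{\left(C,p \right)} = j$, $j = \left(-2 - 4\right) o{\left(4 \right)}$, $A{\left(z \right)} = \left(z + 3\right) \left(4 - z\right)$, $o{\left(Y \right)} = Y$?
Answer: $- \frac{1}{2982} \approx -0.00033535$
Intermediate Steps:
$A{\left(z \right)} = \left(3 + z\right) \left(4 - z\right)$
$j = -24$ ($j = \left(-2 - 4\right) 4 = \left(-6\right) 4 = -24$)
$u{\left(C,p \right)} = -24$
$\frac{1}{u{\left(-47,28 \right)} + A{\left(55 \right)}} = \frac{1}{-24 + \left(12 + 55 - 55^{2}\right)} = \frac{1}{-24 + \left(12 + 55 - 3025\right)} = \frac{1}{-24 - 2958} = \frac{1}{-2982} = - \frac{1}{2982}$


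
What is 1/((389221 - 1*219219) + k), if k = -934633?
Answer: -1/764631 ≈ -1.3078e-6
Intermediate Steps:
1/((389221 - 1*219219) + k) = 1/((389221 - 1*219219) - 934633) = 1/((389221 - 219219) - 934633) = 1/(170002 - 934633) = 1/(-764631) = -1/764631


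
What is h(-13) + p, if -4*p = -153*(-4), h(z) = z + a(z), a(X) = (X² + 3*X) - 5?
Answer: -41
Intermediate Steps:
a(X) = -5 + X² + 3*X
h(z) = -5 + z² + 4*z (h(z) = z + (-5 + z² + 3*z) = -5 + z² + 4*z)
p = -153 (p = -(-153)*(-4)/4 = -¼*612 = -153)
h(-13) + p = (-5 + (-13)² + 4*(-13)) - 153 = (-5 + 169 - 52) - 153 = 112 - 153 = -41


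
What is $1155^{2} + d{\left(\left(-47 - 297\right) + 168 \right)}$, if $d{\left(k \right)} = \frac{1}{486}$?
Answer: $\frac{648336151}{486} \approx 1.334 \cdot 10^{6}$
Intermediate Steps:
$d{\left(k \right)} = \frac{1}{486}$
$1155^{2} + d{\left(\left(-47 - 297\right) + 168 \right)} = 1155^{2} + \frac{1}{486} = 1334025 + \frac{1}{486} = \frac{648336151}{486}$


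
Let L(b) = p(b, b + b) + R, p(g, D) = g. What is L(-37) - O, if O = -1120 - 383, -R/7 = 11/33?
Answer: 4391/3 ≈ 1463.7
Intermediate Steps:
R = -7/3 (R = -77/33 = -7*⅓ = -7/3 ≈ -2.3333)
L(b) = -7/3 + b (L(b) = b - 7/3 = -7/3 + b)
O = -1503
L(-37) - O = (-7/3 - 37) - 1*(-1503) = -118/3 + 1503 = 4391/3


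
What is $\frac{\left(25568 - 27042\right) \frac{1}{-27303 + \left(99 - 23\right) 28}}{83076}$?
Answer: $\frac{737}{1045719150} \approx 7.0478 \cdot 10^{-7}$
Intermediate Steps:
$\frac{\left(25568 - 27042\right) \frac{1}{-27303 + \left(99 - 23\right) 28}}{83076} = - \frac{1474}{-27303 + \left(99 - 23\right) 28} \cdot \frac{1}{83076} = - \frac{1474}{-27303 + 76 \cdot 28} \cdot \frac{1}{83076} = - \frac{1474}{-27303 + 2128} \cdot \frac{1}{83076} = - \frac{1474}{-25175} \cdot \frac{1}{83076} = \left(-1474\right) \left(- \frac{1}{25175}\right) \frac{1}{83076} = \frac{1474}{25175} \cdot \frac{1}{83076} = \frac{737}{1045719150}$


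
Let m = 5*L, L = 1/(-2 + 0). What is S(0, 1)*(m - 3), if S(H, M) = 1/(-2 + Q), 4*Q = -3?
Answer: 2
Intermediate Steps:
Q = -¾ (Q = (¼)*(-3) = -¾ ≈ -0.75000)
S(H, M) = -4/11 (S(H, M) = 1/(-2 - ¾) = 1/(-11/4) = -4/11)
L = -½ (L = 1/(-2) = -½ ≈ -0.50000)
m = -5/2 (m = 5*(-½) = -5/2 ≈ -2.5000)
S(0, 1)*(m - 3) = -4*(-5/2 - 3)/11 = -4/11*(-11/2) = 2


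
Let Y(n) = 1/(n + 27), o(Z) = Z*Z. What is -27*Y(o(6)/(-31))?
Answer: -93/89 ≈ -1.0449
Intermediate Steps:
o(Z) = Z**2
Y(n) = 1/(27 + n)
-27*Y(o(6)/(-31)) = -27/(27 + 6**2/(-31)) = -27/(27 + 36*(-1/31)) = -27/(27 - 36/31) = -27/801/31 = -27*31/801 = -93/89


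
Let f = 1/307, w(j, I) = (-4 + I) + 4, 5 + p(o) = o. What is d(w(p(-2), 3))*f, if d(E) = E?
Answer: 3/307 ≈ 0.0097720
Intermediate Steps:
p(o) = -5 + o
w(j, I) = I
f = 1/307 ≈ 0.0032573
d(w(p(-2), 3))*f = 3*(1/307) = 3/307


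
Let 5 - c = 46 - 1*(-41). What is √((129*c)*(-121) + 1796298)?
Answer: 6*√85451 ≈ 1753.9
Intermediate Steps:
c = -82 (c = 5 - (46 - 1*(-41)) = 5 - (46 + 41) = 5 - 1*87 = 5 - 87 = -82)
√((129*c)*(-121) + 1796298) = √((129*(-82))*(-121) + 1796298) = √(-10578*(-121) + 1796298) = √(1279938 + 1796298) = √3076236 = 6*√85451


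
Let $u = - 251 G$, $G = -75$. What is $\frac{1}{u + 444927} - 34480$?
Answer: $- \frac{15990168959}{463752} \approx -34480.0$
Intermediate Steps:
$u = 18825$ ($u = \left(-251\right) \left(-75\right) = 18825$)
$\frac{1}{u + 444927} - 34480 = \frac{1}{18825 + 444927} - 34480 = \frac{1}{463752} - 34480 = - \frac{15990168959}{463752}$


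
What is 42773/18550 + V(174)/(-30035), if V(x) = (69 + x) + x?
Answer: 255390341/111429850 ≈ 2.2919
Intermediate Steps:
V(x) = 69 + 2*x
42773/18550 + V(174)/(-30035) = 42773/18550 + (69 + 2*174)/(-30035) = 42773*(1/18550) + (69 + 348)*(-1/30035) = 42773/18550 + 417*(-1/30035) = 42773/18550 - 417/30035 = 255390341/111429850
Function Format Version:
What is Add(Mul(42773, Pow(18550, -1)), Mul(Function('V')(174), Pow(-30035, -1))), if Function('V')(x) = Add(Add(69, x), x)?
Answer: Rational(255390341, 111429850) ≈ 2.2919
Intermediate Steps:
Function('V')(x) = Add(69, Mul(2, x))
Add(Mul(42773, Pow(18550, -1)), Mul(Function('V')(174), Pow(-30035, -1))) = Add(Mul(42773, Pow(18550, -1)), Mul(Add(69, Mul(2, 174)), Pow(-30035, -1))) = Add(Mul(42773, Rational(1, 18550)), Mul(Add(69, 348), Rational(-1, 30035))) = Add(Rational(42773, 18550), Mul(417, Rational(-1, 30035))) = Add(Rational(42773, 18550), Rational(-417, 30035)) = Rational(255390341, 111429850)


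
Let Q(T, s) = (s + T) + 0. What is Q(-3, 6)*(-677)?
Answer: -2031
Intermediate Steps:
Q(T, s) = T + s (Q(T, s) = (T + s) + 0 = T + s)
Q(-3, 6)*(-677) = (-3 + 6)*(-677) = 3*(-677) = -2031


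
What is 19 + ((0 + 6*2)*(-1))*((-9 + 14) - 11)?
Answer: 91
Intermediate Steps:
19 + ((0 + 6*2)*(-1))*((-9 + 14) - 11) = 19 + ((0 + 12)*(-1))*(5 - 11) = 19 + (12*(-1))*(-6) = 19 - 12*(-6) = 19 + 72 = 91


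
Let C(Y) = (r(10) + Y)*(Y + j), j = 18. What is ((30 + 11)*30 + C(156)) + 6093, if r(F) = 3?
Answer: 34989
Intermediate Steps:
C(Y) = (3 + Y)*(18 + Y) (C(Y) = (3 + Y)*(Y + 18) = (3 + Y)*(18 + Y))
((30 + 11)*30 + C(156)) + 6093 = ((30 + 11)*30 + (54 + 156**2 + 21*156)) + 6093 = (41*30 + (54 + 24336 + 3276)) + 6093 = (1230 + 27666) + 6093 = 28896 + 6093 = 34989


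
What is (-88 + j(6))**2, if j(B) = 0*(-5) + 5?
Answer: 6889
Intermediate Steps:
j(B) = 5 (j(B) = 0 + 5 = 5)
(-88 + j(6))**2 = (-88 + 5)**2 = (-83)**2 = 6889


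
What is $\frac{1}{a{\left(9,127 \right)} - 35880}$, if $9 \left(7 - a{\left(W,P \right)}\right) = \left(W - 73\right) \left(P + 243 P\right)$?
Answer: $\frac{9}{1660375} \approx 5.4205 \cdot 10^{-6}$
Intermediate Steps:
$a{\left(W,P \right)} = 7 - \frac{244 P \left(-73 + W\right)}{9}$ ($a{\left(W,P \right)} = 7 - \frac{\left(W - 73\right) \left(P + 243 P\right)}{9} = 7 - \frac{\left(-73 + W\right) 244 P}{9} = 7 - \frac{244 P \left(-73 + W\right)}{9}$)
$\frac{1}{a{\left(9,127 \right)} - 35880} = \frac{1}{\left(7 + \frac{17812}{9} \cdot 127 - \frac{30988}{9} \cdot 9\right) - 35880} = \frac{1}{\left(7 + \frac{2262124}{9} - 30988\right) - 35880} = \frac{1}{\frac{1983295}{9} - 35880} = \frac{1}{\frac{1660375}{9}} = \frac{9}{1660375}$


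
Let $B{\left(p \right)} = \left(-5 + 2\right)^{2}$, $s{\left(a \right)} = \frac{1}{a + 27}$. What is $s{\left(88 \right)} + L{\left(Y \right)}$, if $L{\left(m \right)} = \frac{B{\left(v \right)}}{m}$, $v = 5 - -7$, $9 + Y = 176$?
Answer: $\frac{1202}{19205} \approx 0.062588$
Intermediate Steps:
$Y = 167$ ($Y = -9 + 176 = 167$)
$v = 12$ ($v = 5 + 7 = 12$)
$s{\left(a \right)} = \frac{1}{27 + a}$
$B{\left(p \right)} = 9$ ($B{\left(p \right)} = \left(-3\right)^{2} = 9$)
$L{\left(m \right)} = \frac{9}{m}$
$s{\left(88 \right)} + L{\left(Y \right)} = \frac{1}{27 + 88} + \frac{9}{167} = \frac{1}{115} + 9 \cdot \frac{1}{167} = \frac{1}{115} + \frac{9}{167} = \frac{1202}{19205}$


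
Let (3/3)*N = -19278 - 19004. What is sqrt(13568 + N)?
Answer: 3*I*sqrt(2746) ≈ 157.21*I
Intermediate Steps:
N = -38282 (N = -19278 - 19004 = -38282)
sqrt(13568 + N) = sqrt(13568 - 38282) = sqrt(-24714) = 3*I*sqrt(2746)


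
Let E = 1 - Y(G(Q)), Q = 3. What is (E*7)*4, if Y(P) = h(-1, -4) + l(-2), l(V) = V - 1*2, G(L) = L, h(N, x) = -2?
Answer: 196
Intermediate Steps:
l(V) = -2 + V (l(V) = V - 2 = -2 + V)
Y(P) = -6 (Y(P) = -2 + (-2 - 2) = -2 - 4 = -6)
E = 7 (E = 1 - 1*(-6) = 1 + 6 = 7)
(E*7)*4 = (7*7)*4 = 49*4 = 196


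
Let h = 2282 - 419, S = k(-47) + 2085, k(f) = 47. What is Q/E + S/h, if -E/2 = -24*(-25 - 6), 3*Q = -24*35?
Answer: 153919/115506 ≈ 1.3326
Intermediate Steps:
Q = -280 (Q = (-24*35)/3 = (⅓)*(-840) = -280)
E = -1488 (E = -(-48)*(-25 - 6) = -(-48)*(-31) = -2*744 = -1488)
S = 2132 (S = 47 + 2085 = 2132)
h = 1863
Q/E + S/h = -280/(-1488) + 2132/1863 = -280*(-1/1488) + 2132*(1/1863) = 35/186 + 2132/1863 = 153919/115506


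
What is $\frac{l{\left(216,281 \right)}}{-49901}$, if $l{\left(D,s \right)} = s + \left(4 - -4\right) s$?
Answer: $- \frac{2529}{49901} \approx -0.05068$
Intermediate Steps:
$l{\left(D,s \right)} = 9 s$ ($l{\left(D,s \right)} = s + \left(4 + 4\right) s = s + 8 s = 9 s$)
$\frac{l{\left(216,281 \right)}}{-49901} = \frac{9 \cdot 281}{-49901} = 2529 \left(- \frac{1}{49901}\right) = - \frac{2529}{49901}$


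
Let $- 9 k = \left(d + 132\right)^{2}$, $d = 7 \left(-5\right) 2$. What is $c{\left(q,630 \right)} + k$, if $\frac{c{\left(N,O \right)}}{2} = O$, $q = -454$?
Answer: $\frac{7496}{9} \approx 832.89$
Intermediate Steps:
$d = -70$ ($d = \left(-35\right) 2 = -70$)
$k = - \frac{3844}{9}$ ($k = - \frac{\left(-70 + 132\right)^{2}}{9} = - \frac{62^{2}}{9} = \left(- \frac{1}{9}\right) 3844 = - \frac{3844}{9} \approx -427.11$)
$c{\left(N,O \right)} = 2 O$
$c{\left(q,630 \right)} + k = 2 \cdot 630 - \frac{3844}{9} = 1260 - \frac{3844}{9} = \frac{7496}{9}$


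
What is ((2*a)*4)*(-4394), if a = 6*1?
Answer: -210912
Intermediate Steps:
a = 6
((2*a)*4)*(-4394) = ((2*6)*4)*(-4394) = (12*4)*(-4394) = 48*(-4394) = -210912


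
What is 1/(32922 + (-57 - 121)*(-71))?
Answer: 1/45560 ≈ 2.1949e-5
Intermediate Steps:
1/(32922 + (-57 - 121)*(-71)) = 1/(32922 - 178*(-71)) = 1/(32922 + 12638) = 1/45560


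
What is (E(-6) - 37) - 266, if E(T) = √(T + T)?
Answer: -303 + 2*I*√3 ≈ -303.0 + 3.4641*I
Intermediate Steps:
E(T) = √2*√T (E(T) = √(2*T) = √2*√T)
(E(-6) - 37) - 266 = (√2*√(-6) - 37) - 266 = (√2*(I*√6) - 37) - 266 = (2*I*√3 - 37) - 266 = (-37 + 2*I*√3) - 266 = -303 + 2*I*√3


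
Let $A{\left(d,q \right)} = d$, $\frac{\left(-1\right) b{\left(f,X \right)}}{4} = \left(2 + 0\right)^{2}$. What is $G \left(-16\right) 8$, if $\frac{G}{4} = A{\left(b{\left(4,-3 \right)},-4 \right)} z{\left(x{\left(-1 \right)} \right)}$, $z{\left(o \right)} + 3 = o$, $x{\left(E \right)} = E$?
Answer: $-32768$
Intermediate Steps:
$b{\left(f,X \right)} = -16$ ($b{\left(f,X \right)} = - 4 \left(2 + 0\right)^{2} = - 4 \cdot 2^{2} = \left(-4\right) 4 = -16$)
$z{\left(o \right)} = -3 + o$
$G = 256$ ($G = 4 \left(- 16 \left(-3 - 1\right)\right) = 4 \left(\left(-16\right) \left(-4\right)\right) = 4 \cdot 64 = 256$)
$G \left(-16\right) 8 = 256 \left(-16\right) 8 = \left(-4096\right) 8 = -32768$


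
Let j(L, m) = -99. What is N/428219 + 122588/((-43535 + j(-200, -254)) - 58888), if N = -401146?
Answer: -46810400492/21950934159 ≈ -2.1325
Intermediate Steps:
N/428219 + 122588/((-43535 + j(-200, -254)) - 58888) = -401146/428219 + 122588/((-43535 - 99) - 58888) = -401146*1/428219 + 122588/(-43634 - 58888) = -401146/428219 + 122588/(-102522) = -401146/428219 + 122588*(-1/102522) = -401146/428219 - 61294/51261 = -46810400492/21950934159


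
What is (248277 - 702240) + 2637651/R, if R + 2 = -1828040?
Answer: -829866068097/1828042 ≈ -4.5396e+5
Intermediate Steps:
R = -1828042 (R = -2 - 1828040 = -1828042)
(248277 - 702240) + 2637651/R = (248277 - 702240) + 2637651/(-1828042) = -453963 + 2637651*(-1/1828042) = -453963 - 2637651/1828042 = -829866068097/1828042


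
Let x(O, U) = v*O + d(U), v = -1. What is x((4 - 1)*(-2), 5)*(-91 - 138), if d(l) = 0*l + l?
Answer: -2519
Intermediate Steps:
d(l) = l (d(l) = 0 + l = l)
x(O, U) = U - O (x(O, U) = -O + U = U - O)
x((4 - 1)*(-2), 5)*(-91 - 138) = (5 - (4 - 1)*(-2))*(-91 - 138) = (5 - 3*(-2))*(-229) = (5 - 1*(-6))*(-229) = (5 + 6)*(-229) = 11*(-229) = -2519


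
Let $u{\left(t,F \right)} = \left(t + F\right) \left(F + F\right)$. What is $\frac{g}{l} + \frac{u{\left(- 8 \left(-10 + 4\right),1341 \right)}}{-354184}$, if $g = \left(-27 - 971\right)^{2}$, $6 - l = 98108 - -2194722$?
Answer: $- \frac{555888833893}{50755098476} \approx -10.952$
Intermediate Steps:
$u{\left(t,F \right)} = 2 F \left(F + t\right)$ ($u{\left(t,F \right)} = \left(F + t\right) 2 F = 2 F \left(F + t\right)$)
$l = -2292824$ ($l = 6 - \left(98108 - -2194722\right) = 6 - \left(98108 + 2194722\right) = 6 - 2292830 = -2292824$)
$g = 996004$ ($g = \left(-998\right)^{2} = 996004$)
$\frac{g}{l} + \frac{u{\left(- 8 \left(-10 + 4\right),1341 \right)}}{-354184} = \frac{996004}{-2292824} + \frac{2 \cdot 1341 \left(1341 - 8 \left(-10 + 4\right)\right)}{-354184} = 996004 \left(- \frac{1}{2292824}\right) + 2 \cdot 1341 \left(1341 - -48\right) \left(- \frac{1}{354184}\right) = - \frac{249001}{573206} + 2 \cdot 1341 \left(1341 + 48\right) \left(- \frac{1}{354184}\right) = - \frac{249001}{573206} + 2 \cdot 1341 \cdot 1389 \left(- \frac{1}{354184}\right) = - \frac{249001}{573206} + 3725298 \left(- \frac{1}{354184}\right) = - \frac{249001}{573206} - \frac{1862649}{177092} = - \frac{555888833893}{50755098476}$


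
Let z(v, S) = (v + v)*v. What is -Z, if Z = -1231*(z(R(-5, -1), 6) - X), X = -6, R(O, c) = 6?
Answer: 96018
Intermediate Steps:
z(v, S) = 2*v² (z(v, S) = (2*v)*v = 2*v²)
Z = -96018 (Z = -1231*(2*6² - 1*(-6)) = -1231*(2*36 + 6) = -1231*(72 + 6) = -1231*78 = -96018)
-Z = -1*(-96018) = 96018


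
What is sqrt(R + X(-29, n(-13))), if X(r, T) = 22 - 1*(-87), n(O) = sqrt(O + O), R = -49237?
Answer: 2*I*sqrt(12282) ≈ 221.65*I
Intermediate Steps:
n(O) = sqrt(2)*sqrt(O) (n(O) = sqrt(2*O) = sqrt(2)*sqrt(O))
X(r, T) = 109 (X(r, T) = 22 + 87 = 109)
sqrt(R + X(-29, n(-13))) = sqrt(-49237 + 109) = sqrt(-49128) = 2*I*sqrt(12282)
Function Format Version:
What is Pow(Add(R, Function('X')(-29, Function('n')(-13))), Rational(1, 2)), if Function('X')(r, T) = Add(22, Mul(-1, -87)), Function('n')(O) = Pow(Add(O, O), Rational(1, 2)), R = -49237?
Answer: Mul(2, I, Pow(12282, Rational(1, 2))) ≈ Mul(221.65, I)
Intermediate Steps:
Function('n')(O) = Mul(Pow(2, Rational(1, 2)), Pow(O, Rational(1, 2))) (Function('n')(O) = Pow(Mul(2, O), Rational(1, 2)) = Mul(Pow(2, Rational(1, 2)), Pow(O, Rational(1, 2))))
Function('X')(r, T) = 109 (Function('X')(r, T) = Add(22, 87) = 109)
Pow(Add(R, Function('X')(-29, Function('n')(-13))), Rational(1, 2)) = Pow(Add(-49237, 109), Rational(1, 2)) = Pow(-49128, Rational(1, 2)) = Mul(2, I, Pow(12282, Rational(1, 2)))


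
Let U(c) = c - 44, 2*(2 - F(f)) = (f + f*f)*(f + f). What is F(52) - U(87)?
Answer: -143353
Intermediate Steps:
F(f) = 2 - f*(f + f**2) (F(f) = 2 - (f + f*f)*(f + f)/2 = 2 - (f + f**2)*2*f/2 = 2 - f*(f + f**2))
U(c) = -44 + c
F(52) - U(87) = (2 - 1*52**2 - 1*52**3) - (-44 + 87) = (2 - 1*2704 - 1*140608) - 1*43 = (2 - 2704 - 140608) - 43 = -143310 - 43 = -143353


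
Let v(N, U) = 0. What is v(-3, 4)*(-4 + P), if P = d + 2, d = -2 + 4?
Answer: 0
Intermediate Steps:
d = 2
P = 4 (P = 2 + 2 = 4)
v(-3, 4)*(-4 + P) = 0*(-4 + 4) = 0*0 = 0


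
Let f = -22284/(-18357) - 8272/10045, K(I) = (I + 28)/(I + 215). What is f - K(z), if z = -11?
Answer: 226509349/737584260 ≈ 0.30710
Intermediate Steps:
K(I) = (28 + I)/(215 + I)
f = 23997892/61465355 (f = -22284*(-1/18357) - 8272*1/10045 = 7428/6119 - 8272/10045 = 23997892/61465355 ≈ 0.39043)
f - K(z) = 23997892/61465355 - (28 - 11)/(215 - 11) = 23997892/61465355 - 17/204 = 23997892/61465355 - 1*1/12 = 23997892/61465355 - 1/12 = 226509349/737584260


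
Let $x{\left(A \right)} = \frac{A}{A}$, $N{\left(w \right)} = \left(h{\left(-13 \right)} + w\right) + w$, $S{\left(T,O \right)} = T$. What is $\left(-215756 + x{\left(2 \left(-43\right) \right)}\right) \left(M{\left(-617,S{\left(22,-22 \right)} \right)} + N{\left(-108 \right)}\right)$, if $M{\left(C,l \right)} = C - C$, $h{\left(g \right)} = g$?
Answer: $49407895$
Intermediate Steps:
$M{\left(C,l \right)} = 0$
$N{\left(w \right)} = -13 + 2 w$ ($N{\left(w \right)} = \left(-13 + w\right) + w = -13 + 2 w$)
$x{\left(A \right)} = 1$
$\left(-215756 + x{\left(2 \left(-43\right) \right)}\right) \left(M{\left(-617,S{\left(22,-22 \right)} \right)} + N{\left(-108 \right)}\right) = \left(-215756 + 1\right) \left(0 + \left(-13 + 2 \left(-108\right)\right)\right) = - 215755 \left(0 - 229\right) = \left(-215755\right) \left(-229\right) = 49407895$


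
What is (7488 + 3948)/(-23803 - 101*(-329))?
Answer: 1906/1571 ≈ 1.2132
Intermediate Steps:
(7488 + 3948)/(-23803 - 101*(-329)) = 11436/(-23803 + 33229) = 11436/9426 = 11436*(1/9426) = 1906/1571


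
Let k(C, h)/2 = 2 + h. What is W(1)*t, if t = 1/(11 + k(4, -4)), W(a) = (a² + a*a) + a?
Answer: 3/7 ≈ 0.42857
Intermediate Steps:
k(C, h) = 4 + 2*h (k(C, h) = 2*(2 + h) = 4 + 2*h)
W(a) = a + 2*a² (W(a) = (a² + a²) + a = 2*a² + a = a + 2*a²)
t = ⅐ (t = 1/(11 + (4 + 2*(-4))) = 1/(11 + (4 - 8)) = 1/(11 - 4) = 1/7 = ⅐ ≈ 0.14286)
W(1)*t = (1*(1 + 2*1))*(⅐) = (1*(1 + 2))*(⅐) = (1*3)*(⅐) = 3*(⅐) = 3/7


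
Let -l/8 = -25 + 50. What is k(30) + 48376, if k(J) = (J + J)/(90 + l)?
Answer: 532130/11 ≈ 48375.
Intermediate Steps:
l = -200 (l = -8*(-25 + 50) = -8*25 = -200)
k(J) = -J/55 (k(J) = (J + J)/(90 - 200) = (2*J)/(-110) = (2*J)*(-1/110) = -J/55)
k(30) + 48376 = -1/55*30 + 48376 = -6/11 + 48376 = 532130/11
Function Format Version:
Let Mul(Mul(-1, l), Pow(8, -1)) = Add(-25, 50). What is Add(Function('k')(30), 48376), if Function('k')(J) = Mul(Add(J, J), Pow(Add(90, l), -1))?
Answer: Rational(532130, 11) ≈ 48375.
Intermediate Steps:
l = -200 (l = Mul(-8, Add(-25, 50)) = Mul(-8, 25) = -200)
Function('k')(J) = Mul(Rational(-1, 55), J) (Function('k')(J) = Mul(Add(J, J), Pow(Add(90, -200), -1)) = Mul(Mul(2, J), Pow(-110, -1)) = Mul(Mul(2, J), Rational(-1, 110)) = Mul(Rational(-1, 55), J))
Add(Function('k')(30), 48376) = Add(Mul(Rational(-1, 55), 30), 48376) = Add(Rational(-6, 11), 48376) = Rational(532130, 11)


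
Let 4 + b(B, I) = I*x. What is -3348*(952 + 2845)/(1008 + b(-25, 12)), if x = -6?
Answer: -3178089/233 ≈ -13640.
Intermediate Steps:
b(B, I) = -4 - 6*I (b(B, I) = -4 + I*(-6) = -4 - 6*I)
-3348*(952 + 2845)/(1008 + b(-25, 12)) = -3348*(952 + 2845)/(1008 + (-4 - 6*12)) = -3348*3797/(1008 + (-4 - 72)) = -3348*3797/(1008 - 76) = -3348/(932*(1/3797)) = -3348/932/3797 = -3348*3797/932 = -3178089/233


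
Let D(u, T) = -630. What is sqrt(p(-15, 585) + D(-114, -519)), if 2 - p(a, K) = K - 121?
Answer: 2*I*sqrt(273) ≈ 33.045*I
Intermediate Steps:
p(a, K) = 123 - K (p(a, K) = 2 - (K - 121) = 2 - (-121 + K) = 2 + (121 - K) = 123 - K)
sqrt(p(-15, 585) + D(-114, -519)) = sqrt((123 - 1*585) - 630) = sqrt((123 - 585) - 630) = sqrt(-462 - 630) = sqrt(-1092) = 2*I*sqrt(273)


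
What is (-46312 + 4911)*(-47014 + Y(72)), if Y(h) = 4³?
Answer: 1943776950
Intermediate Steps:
Y(h) = 64
(-46312 + 4911)*(-47014 + Y(72)) = (-46312 + 4911)*(-47014 + 64) = -41401*(-46950) = 1943776950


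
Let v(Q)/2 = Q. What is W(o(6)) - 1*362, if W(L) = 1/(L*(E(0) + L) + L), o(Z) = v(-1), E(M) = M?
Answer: -723/2 ≈ -361.50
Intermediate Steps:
v(Q) = 2*Q
o(Z) = -2 (o(Z) = 2*(-1) = -2)
W(L) = 1/(L + L**2) (W(L) = 1/(L*(0 + L) + L) = 1/(L*L + L) = 1/(L**2 + L) = 1/(L + L**2))
W(o(6)) - 1*362 = 1/((-2)*(1 - 2)) - 1*362 = -1/2/(-1) - 362 = -1/2*(-1) - 362 = 1/2 - 362 = -723/2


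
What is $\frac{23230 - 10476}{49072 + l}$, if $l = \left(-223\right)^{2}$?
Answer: $\frac{12754}{98801} \approx 0.12909$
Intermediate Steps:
$l = 49729$
$\frac{23230 - 10476}{49072 + l} = \frac{23230 - 10476}{49072 + 49729} = \frac{12754}{98801}$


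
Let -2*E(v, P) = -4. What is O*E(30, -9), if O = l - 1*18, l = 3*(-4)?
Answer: -60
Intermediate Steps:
l = -12
E(v, P) = 2 (E(v, P) = -1/2*(-4) = 2)
O = -30 (O = -12 - 1*18 = -12 - 18 = -30)
O*E(30, -9) = -30*2 = -60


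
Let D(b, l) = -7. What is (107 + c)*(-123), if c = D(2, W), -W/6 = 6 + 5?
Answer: -12300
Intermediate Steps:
W = -66 (W = -6*(6 + 5) = -6*11 = -66)
c = -7
(107 + c)*(-123) = (107 - 7)*(-123) = 100*(-123) = -12300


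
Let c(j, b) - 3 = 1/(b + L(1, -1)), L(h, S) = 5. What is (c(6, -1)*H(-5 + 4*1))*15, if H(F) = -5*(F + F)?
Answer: 975/2 ≈ 487.50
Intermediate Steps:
c(j, b) = 3 + 1/(5 + b) (c(j, b) = 3 + 1/(b + 5) = 3 + 1/(5 + b))
H(F) = -10*F
(c(6, -1)*H(-5 + 4*1))*15 = (((16 + 3*(-1))/(5 - 1))*(-10*(-5 + 4*1)))*15 = (((16 - 3)/4)*(-10*(-5 + 4)))*15 = (((¼)*13)*(-10*(-1)))*15 = ((13/4)*10)*15 = (65/2)*15 = 975/2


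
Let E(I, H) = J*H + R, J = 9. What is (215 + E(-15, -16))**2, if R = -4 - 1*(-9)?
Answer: 5776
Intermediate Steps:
R = 5 (R = -4 + 9 = 5)
E(I, H) = 5 + 9*H (E(I, H) = 9*H + 5 = 5 + 9*H)
(215 + E(-15, -16))**2 = (215 + (5 + 9*(-16)))**2 = (215 + (5 - 144))**2 = (215 - 139)**2 = 76**2 = 5776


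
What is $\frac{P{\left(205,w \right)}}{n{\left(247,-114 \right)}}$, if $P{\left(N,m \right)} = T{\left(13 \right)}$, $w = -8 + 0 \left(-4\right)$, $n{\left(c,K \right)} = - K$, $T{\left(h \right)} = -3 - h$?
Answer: $- \frac{8}{57} \approx -0.14035$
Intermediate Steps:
$w = -8$ ($w = -8 + 0 = -8$)
$P{\left(N,m \right)} = -16$ ($P{\left(N,m \right)} = -3 - 13 = -16$)
$\frac{P{\left(205,w \right)}}{n{\left(247,-114 \right)}} = - \frac{16}{\left(-1\right) \left(-114\right)} = - \frac{16}{114} = \left(-16\right) \frac{1}{114} = - \frac{8}{57}$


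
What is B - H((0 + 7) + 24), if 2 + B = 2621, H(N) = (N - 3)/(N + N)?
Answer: 81175/31 ≈ 2618.5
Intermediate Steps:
H(N) = (-3 + N)/(2*N) (H(N) = (-3 + N)/((2*N)) = (1/(2*N))*(-3 + N) = (-3 + N)/(2*N))
B = 2619 (B = -2 + 2621 = 2619)
B - H((0 + 7) + 24) = 2619 - (-3 + ((0 + 7) + 24))/(2*((0 + 7) + 24)) = 2619 - (-3 + (7 + 24))/(2*(7 + 24)) = 2619 - (-3 + 31)/(2*31) = 2619 - 28/(2*31) = 2619 - 1*14/31 = 2619 - 14/31 = 81175/31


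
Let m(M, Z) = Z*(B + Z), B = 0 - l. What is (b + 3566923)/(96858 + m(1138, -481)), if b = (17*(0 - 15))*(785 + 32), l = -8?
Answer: 3358588/324371 ≈ 10.354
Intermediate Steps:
B = 8 (B = 0 - 1*(-8) = 0 + 8 = 8)
b = -208335 (b = (17*(-15))*817 = -255*817 = -208335)
m(M, Z) = Z*(8 + Z)
(b + 3566923)/(96858 + m(1138, -481)) = (-208335 + 3566923)/(96858 - 481*(8 - 481)) = 3358588/(96858 - 481*(-473)) = 3358588/(96858 + 227513) = 3358588/324371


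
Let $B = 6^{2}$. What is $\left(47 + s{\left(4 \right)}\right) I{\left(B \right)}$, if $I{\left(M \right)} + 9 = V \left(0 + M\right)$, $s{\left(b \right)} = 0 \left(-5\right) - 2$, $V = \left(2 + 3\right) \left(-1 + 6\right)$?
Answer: $40095$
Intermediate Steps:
$V = 25$ ($V = 5 \cdot 5 = 25$)
$s{\left(b \right)} = -2$ ($s{\left(b \right)} = 0 - 2 = -2$)
$B = 36$
$I{\left(M \right)} = -9 + 25 M$ ($I{\left(M \right)} = -9 + 25 \left(0 + M\right) = -9 + 25 M$)
$\left(47 + s{\left(4 \right)}\right) I{\left(B \right)} = \left(47 - 2\right) \left(-9 + 25 \cdot 36\right) = 45 \left(-9 + 900\right) = 45 \cdot 891 = 40095$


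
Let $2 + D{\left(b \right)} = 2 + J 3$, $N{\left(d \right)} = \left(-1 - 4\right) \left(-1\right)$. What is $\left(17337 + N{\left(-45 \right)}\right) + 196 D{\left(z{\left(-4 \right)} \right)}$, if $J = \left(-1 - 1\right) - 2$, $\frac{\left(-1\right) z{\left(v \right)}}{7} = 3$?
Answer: $14990$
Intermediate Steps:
$z{\left(v \right)} = -21$ ($z{\left(v \right)} = \left(-7\right) 3 = -21$)
$N{\left(d \right)} = 5$ ($N{\left(d \right)} = \left(-5\right) \left(-1\right) = 5$)
$J = -4$ ($J = \left(-1 - 1\right) - 2 = -2 - 2 = -4$)
$D{\left(b \right)} = -12$ ($D{\left(b \right)} = -2 + \left(2 - 12\right) = -2 - 10 = -12$)
$\left(17337 + N{\left(-45 \right)}\right) + 196 D{\left(z{\left(-4 \right)} \right)} = \left(17337 + 5\right) + 196 \left(-12\right) = 17342 - 2352 = 14990$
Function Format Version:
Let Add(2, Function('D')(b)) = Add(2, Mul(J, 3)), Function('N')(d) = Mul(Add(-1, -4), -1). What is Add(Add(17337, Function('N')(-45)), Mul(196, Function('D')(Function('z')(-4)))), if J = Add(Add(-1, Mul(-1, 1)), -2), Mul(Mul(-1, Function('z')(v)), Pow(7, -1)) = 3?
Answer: 14990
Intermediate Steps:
Function('z')(v) = -21 (Function('z')(v) = Mul(-7, 3) = -21)
Function('N')(d) = 5 (Function('N')(d) = Mul(-5, -1) = 5)
J = -4 (J = Add(Add(-1, -1), -2) = Add(-2, -2) = -4)
Function('D')(b) = -12 (Function('D')(b) = Add(-2, Add(2, Mul(-4, 3))) = Add(-2, Add(2, -12)) = Add(-2, -10) = -12)
Add(Add(17337, Function('N')(-45)), Mul(196, Function('D')(Function('z')(-4)))) = Add(Add(17337, 5), Mul(196, -12)) = Add(17342, -2352) = 14990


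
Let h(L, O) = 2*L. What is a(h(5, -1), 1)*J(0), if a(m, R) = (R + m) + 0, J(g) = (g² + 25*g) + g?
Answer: 0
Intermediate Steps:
J(g) = g² + 26*g
a(m, R) = R + m
a(h(5, -1), 1)*J(0) = (1 + 2*5)*(0*(26 + 0)) = (1 + 10)*(0*26) = 11*0 = 0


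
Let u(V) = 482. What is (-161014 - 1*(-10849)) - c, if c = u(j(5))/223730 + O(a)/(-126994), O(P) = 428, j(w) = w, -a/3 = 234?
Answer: -1066635787277992/7103091905 ≈ -1.5017e+5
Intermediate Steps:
a = -702 (a = -3*234 = -702)
c = -8636333/7103091905 (c = 482/223730 + 428/(-126994) = 482*(1/223730) + 428*(-1/126994) = 241/111865 - 214/63497 = -8636333/7103091905 ≈ -0.0012159)
(-161014 - 1*(-10849)) - c = (-161014 - 1*(-10849)) - 1*(-8636333/7103091905) = (-161014 + 10849) + 8636333/7103091905 = -150165 + 8636333/7103091905 = -1066635787277992/7103091905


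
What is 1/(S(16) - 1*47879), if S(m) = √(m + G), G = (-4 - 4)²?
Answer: -47879/2292398561 - 4*√5/2292398561 ≈ -2.0890e-5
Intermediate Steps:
G = 64 (G = (-8)² = 64)
S(m) = √(64 + m) (S(m) = √(m + 64) = √(64 + m))
1/(S(16) - 1*47879) = 1/(√(64 + 16) - 1*47879) = 1/(√80 - 47879) = 1/(4*√5 - 47879) = 1/(-47879 + 4*√5)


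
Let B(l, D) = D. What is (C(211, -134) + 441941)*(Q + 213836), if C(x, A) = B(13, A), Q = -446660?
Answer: -102863272968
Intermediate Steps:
C(x, A) = A
(C(211, -134) + 441941)*(Q + 213836) = (-134 + 441941)*(-446660 + 213836) = 441807*(-232824) = -102863272968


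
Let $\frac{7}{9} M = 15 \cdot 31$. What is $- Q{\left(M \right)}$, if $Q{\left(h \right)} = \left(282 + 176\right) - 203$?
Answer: $-255$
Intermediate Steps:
$M = \frac{4185}{7}$ ($M = \frac{9 \cdot 15 \cdot 31}{7} = \frac{9}{7} \cdot 465 = \frac{4185}{7} \approx 597.86$)
$Q{\left(h \right)} = 255$ ($Q{\left(h \right)} = 458 - 203 = 255$)
$- Q{\left(M \right)} = \left(-1\right) 255 = -255$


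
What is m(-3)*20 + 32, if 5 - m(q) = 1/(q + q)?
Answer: 406/3 ≈ 135.33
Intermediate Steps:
m(q) = 5 - 1/(2*q) (m(q) = 5 - 1/(q + q) = 5 - 1/(2*q))
m(-3)*20 + 32 = (5 - 1/2/(-3))*20 + 32 = (5 - 1/2*(-1/3))*20 + 32 = (5 + 1/6)*20 + 32 = (31/6)*20 + 32 = 310/3 + 32 = 406/3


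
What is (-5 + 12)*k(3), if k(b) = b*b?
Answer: 63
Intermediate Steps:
k(b) = b²
(-5 + 12)*k(3) = (-5 + 12)*3² = 7*9 = 63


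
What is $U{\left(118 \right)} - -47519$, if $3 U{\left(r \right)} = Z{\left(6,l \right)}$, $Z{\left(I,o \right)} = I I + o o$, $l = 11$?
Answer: $\frac{142714}{3} \approx 47571.0$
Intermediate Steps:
$Z{\left(I,o \right)} = I^{2} + o^{2}$
$U{\left(r \right)} = \frac{157}{3}$ ($U{\left(r \right)} = \frac{6^{2} + 11^{2}}{3} = \frac{36 + 121}{3} = \frac{1}{3} \cdot 157 = \frac{157}{3}$)
$U{\left(118 \right)} - -47519 = \frac{157}{3} - -47519 = \frac{157}{3} + 47519 = \frac{142714}{3}$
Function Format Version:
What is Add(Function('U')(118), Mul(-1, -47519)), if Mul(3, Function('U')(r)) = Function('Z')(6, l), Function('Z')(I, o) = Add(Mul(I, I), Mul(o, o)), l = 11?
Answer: Rational(142714, 3) ≈ 47571.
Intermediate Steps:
Function('Z')(I, o) = Add(Pow(I, 2), Pow(o, 2))
Function('U')(r) = Rational(157, 3) (Function('U')(r) = Mul(Rational(1, 3), Add(Pow(6, 2), Pow(11, 2))) = Mul(Rational(1, 3), Add(36, 121)) = Mul(Rational(1, 3), 157) = Rational(157, 3))
Add(Function('U')(118), Mul(-1, -47519)) = Add(Rational(157, 3), Mul(-1, -47519)) = Add(Rational(157, 3), 47519) = Rational(142714, 3)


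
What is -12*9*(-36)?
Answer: 3888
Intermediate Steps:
-12*9*(-36) = -108*(-36) = 3888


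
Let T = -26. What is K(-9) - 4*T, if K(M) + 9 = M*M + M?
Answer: 167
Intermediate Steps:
K(M) = -9 + M + M² (K(M) = -9 + (M*M + M) = -9 + (M² + M) = -9 + (M + M²) = -9 + M + M²)
K(-9) - 4*T = (-9 - 9 + (-9)²) - 4*(-26) = (-9 - 9 + 81) + 104 = 63 + 104 = 167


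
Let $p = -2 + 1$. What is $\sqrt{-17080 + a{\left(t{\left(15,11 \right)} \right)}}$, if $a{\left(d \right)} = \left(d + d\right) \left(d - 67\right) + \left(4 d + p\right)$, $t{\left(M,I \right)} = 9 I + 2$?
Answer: $i \sqrt{9809} \approx 99.04 i$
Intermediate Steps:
$t{\left(M,I \right)} = 2 + 9 I$
$p = -1$
$a{\left(d \right)} = -1 + 4 d + 2 d \left(-67 + d\right)$ ($a{\left(d \right)} = \left(d + d\right) \left(d - 67\right) + \left(4 d - 1\right) = 2 d \left(-67 + d\right) + \left(-1 + 4 d\right) = -1 + 4 d + 2 d \left(-67 + d\right)$)
$\sqrt{-17080 + a{\left(t{\left(15,11 \right)} \right)}} = \sqrt{-17080 - \left(1 - 2 \left(2 + 9 \cdot 11\right)^{2} + 130 \left(2 + 9 \cdot 11\right)\right)} = \sqrt{-17080 - \left(1 - 2 \left(2 + 99\right)^{2} + 130 \left(2 + 99\right)\right)} = \sqrt{-17080 - \left(13131 - 20402\right)} = \sqrt{-17080 - -7271} = \sqrt{-17080 + 7271} = \sqrt{-9809} = i \sqrt{9809}$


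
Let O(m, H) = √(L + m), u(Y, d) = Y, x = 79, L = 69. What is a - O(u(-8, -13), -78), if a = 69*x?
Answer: 5451 - √61 ≈ 5443.2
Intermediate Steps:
O(m, H) = √(69 + m)
a = 5451 (a = 69*79 = 5451)
a - O(u(-8, -13), -78) = 5451 - √(69 - 8) = 5451 - √61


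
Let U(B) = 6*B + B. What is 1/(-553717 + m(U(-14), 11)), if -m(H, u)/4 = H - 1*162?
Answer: -1/552677 ≈ -1.8094e-6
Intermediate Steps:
U(B) = 7*B
m(H, u) = 648 - 4*H (m(H, u) = -4*(H - 1*162) = -4*(H - 162) = -4*(-162 + H) = 648 - 4*H)
1/(-553717 + m(U(-14), 11)) = 1/(-553717 + (648 - 28*(-14))) = 1/(-553717 + (648 - 4*(-98))) = 1/(-553717 + (648 + 392)) = 1/(-553717 + 1040) = 1/(-552677) = -1/552677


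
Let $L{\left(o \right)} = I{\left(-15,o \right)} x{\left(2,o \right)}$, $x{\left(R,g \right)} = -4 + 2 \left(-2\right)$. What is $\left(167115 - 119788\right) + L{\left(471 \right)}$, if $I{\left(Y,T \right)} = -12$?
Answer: $47423$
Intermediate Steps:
$x{\left(R,g \right)} = -8$ ($x{\left(R,g \right)} = -4 - 4 = -8$)
$L{\left(o \right)} = 96$ ($L{\left(o \right)} = \left(-12\right) \left(-8\right) = 96$)
$\left(167115 - 119788\right) + L{\left(471 \right)} = \left(167115 - 119788\right) + 96 = 47327 + 96 = 47423$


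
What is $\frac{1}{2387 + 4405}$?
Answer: $\frac{1}{6792} \approx 0.00014723$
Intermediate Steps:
$\frac{1}{2387 + 4405} = \frac{1}{6792}$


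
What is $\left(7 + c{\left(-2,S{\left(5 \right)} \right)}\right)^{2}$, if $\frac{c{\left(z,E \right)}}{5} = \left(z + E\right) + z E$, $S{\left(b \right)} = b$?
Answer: $784$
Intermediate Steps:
$c{\left(z,E \right)} = 5 E + 5 z + 5 E z$ ($c{\left(z,E \right)} = 5 \left(\left(z + E\right) + z E\right) = 5 \left(\left(E + z\right) + E z\right) = 5 \left(E + z + E z\right) = 5 E + 5 z + 5 E z$)
$\left(7 + c{\left(-2,S{\left(5 \right)} \right)}\right)^{2} = \left(7 + \left(5 \cdot 5 + 5 \left(-2\right) + 5 \cdot 5 \left(-2\right)\right)\right)^{2} = \left(7 - 35\right)^{2} = \left(-28\right)^{2} = 784$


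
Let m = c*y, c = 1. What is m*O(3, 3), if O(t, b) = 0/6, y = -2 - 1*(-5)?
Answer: 0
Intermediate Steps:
y = 3 (y = -2 + 5 = 3)
O(t, b) = 0 (O(t, b) = 0*(⅙) = 0)
m = 3 (m = 1*3 = 3)
m*O(3, 3) = 3*0 = 0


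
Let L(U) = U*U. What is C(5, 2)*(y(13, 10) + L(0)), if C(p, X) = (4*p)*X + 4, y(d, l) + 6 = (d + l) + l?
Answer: 1188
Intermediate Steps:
y(d, l) = -6 + d + 2*l (y(d, l) = -6 + ((d + l) + l) = -6 + (d + 2*l) = -6 + d + 2*l)
L(U) = U²
C(p, X) = 4 + 4*X*p (C(p, X) = 4*X*p + 4 = 4 + 4*X*p)
C(5, 2)*(y(13, 10) + L(0)) = (4 + 4*2*5)*((-6 + 13 + 2*10) + 0²) = (4 + 40)*((-6 + 13 + 20) + 0) = 44*(27 + 0) = 44*27 = 1188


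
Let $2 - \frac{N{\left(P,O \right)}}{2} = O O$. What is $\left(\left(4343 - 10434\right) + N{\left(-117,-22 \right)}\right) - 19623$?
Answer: $-26678$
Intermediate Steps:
$N{\left(P,O \right)} = 4 - 2 O^{2}$ ($N{\left(P,O \right)} = 4 - 2 O O = 4 - 2 O^{2}$)
$\left(\left(4343 - 10434\right) + N{\left(-117,-22 \right)}\right) - 19623 = \left(\left(4343 - 10434\right) + \left(4 - 2 \left(-22\right)^{2}\right)\right) - 19623 = \left(-6091 + \left(4 - 968\right)\right) - 19623 = \left(-6091 - 964\right) - 19623 = -7055 - 19623 = -26678$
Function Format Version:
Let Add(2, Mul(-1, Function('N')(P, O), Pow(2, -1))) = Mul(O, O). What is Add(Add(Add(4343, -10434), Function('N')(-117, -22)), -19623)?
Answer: -26678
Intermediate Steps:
Function('N')(P, O) = Add(4, Mul(-2, Pow(O, 2))) (Function('N')(P, O) = Add(4, Mul(-2, Mul(O, O))) = Add(4, Mul(-2, Pow(O, 2))))
Add(Add(Add(4343, -10434), Function('N')(-117, -22)), -19623) = Add(Add(Add(4343, -10434), Add(4, Mul(-2, Pow(-22, 2)))), -19623) = Add(Add(-6091, Add(4, Mul(-2, 484))), -19623) = Add(Add(-6091, Add(4, -968)), -19623) = Add(Add(-6091, -964), -19623) = Add(-7055, -19623) = -26678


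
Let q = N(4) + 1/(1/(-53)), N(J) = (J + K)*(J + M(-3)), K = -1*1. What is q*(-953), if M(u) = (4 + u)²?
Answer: 36214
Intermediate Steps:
K = -1
N(J) = (1 + J)*(-1 + J) (N(J) = (J - 1)*(J + (4 - 3)²) = (-1 + J)*(J + 1²) = (-1 + J)*(J + 1) = (-1 + J)*(1 + J) = (1 + J)*(-1 + J))
q = -38 (q = (-1 + 4²) + 1/(1/(-53)) = (-1 + 16) + 1/(-1/53) = 15 - 53 = -38)
q*(-953) = -38*(-953) = 36214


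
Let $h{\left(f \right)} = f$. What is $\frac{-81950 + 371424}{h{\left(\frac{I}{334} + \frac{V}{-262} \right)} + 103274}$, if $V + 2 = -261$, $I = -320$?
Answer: $\frac{12665645396}{4518652597} \approx 2.803$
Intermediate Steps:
$V = -263$ ($V = -2 - 261 = -263$)
$\frac{-81950 + 371424}{h{\left(\frac{I}{334} + \frac{V}{-262} \right)} + 103274} = \frac{-81950 + 371424}{\left(- \frac{320}{334} - \frac{263}{-262}\right) + 103274} = \frac{289474}{\left(\left(-320\right) \frac{1}{334} - - \frac{263}{262}\right) + 103274} = \frac{289474}{\left(- \frac{160}{167} + \frac{263}{262}\right) + 103274} = \frac{289474}{\frac{2001}{43754} + 103274} = \frac{289474}{\frac{4518652597}{43754}} = 289474 \cdot \frac{43754}{4518652597} = \frac{12665645396}{4518652597}$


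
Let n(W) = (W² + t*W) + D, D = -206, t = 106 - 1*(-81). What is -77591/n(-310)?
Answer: -77591/37924 ≈ -2.0460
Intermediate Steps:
t = 187 (t = 106 + 81 = 187)
n(W) = -206 + W² + 187*W (n(W) = (W² + 187*W) - 206 = -206 + W² + 187*W)
-77591/n(-310) = -77591/(-206 + (-310)² + 187*(-310)) = -77591/(-206 + 96100 - 57970) = -77591/37924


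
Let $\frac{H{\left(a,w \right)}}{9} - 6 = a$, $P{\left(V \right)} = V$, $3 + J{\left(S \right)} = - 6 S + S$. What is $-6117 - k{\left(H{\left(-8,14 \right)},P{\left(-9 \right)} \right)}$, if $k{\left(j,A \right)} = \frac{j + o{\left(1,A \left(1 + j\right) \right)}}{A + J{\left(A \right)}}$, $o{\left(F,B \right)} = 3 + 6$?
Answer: $- \frac{67284}{11} \approx -6116.7$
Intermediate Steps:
$J{\left(S \right)} = -3 - 5 S$ ($J{\left(S \right)} = -3 + \left(- 6 S + S\right) = -3 - 5 S$)
$H{\left(a,w \right)} = 54 + 9 a$
$o{\left(F,B \right)} = 9$
$k{\left(j,A \right)} = \frac{9 + j}{-3 - 4 A}$ ($k{\left(j,A \right)} = \frac{j + 9}{A - \left(3 + 5 A\right)} = \frac{9 + j}{-3 - 4 A}$)
$-6117 - k{\left(H{\left(-8,14 \right)},P{\left(-9 \right)} \right)} = -6117 - \frac{-9 - \left(54 + 9 \left(-8\right)\right)}{3 + 4 \left(-9\right)} = -6117 - \frac{-9 - \left(54 - 72\right)}{3 - 36} = -6117 - \frac{-9 - -18}{-33} = -6117 - - \frac{-9 + 18}{33} = -6117 - \left(- \frac{1}{33}\right) 9 = -6117 - - \frac{3}{11} = -6117 + \frac{3}{11} = - \frac{67284}{11}$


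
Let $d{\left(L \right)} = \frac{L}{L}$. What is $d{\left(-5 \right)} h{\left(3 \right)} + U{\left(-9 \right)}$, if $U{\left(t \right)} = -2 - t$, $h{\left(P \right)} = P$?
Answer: $10$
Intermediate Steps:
$d{\left(L \right)} = 1$
$d{\left(-5 \right)} h{\left(3 \right)} + U{\left(-9 \right)} = 1 \cdot 3 - -7 = 3 + \left(-2 + 9\right) = 3 + 7 = 10$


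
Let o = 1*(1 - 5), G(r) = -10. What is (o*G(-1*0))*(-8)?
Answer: -320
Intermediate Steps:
o = -4 (o = 1*(-4) = -4)
(o*G(-1*0))*(-8) = -4*(-10)*(-8) = 40*(-8) = -320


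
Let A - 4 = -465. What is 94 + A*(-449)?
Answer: 207083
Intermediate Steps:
A = -461 (A = 4 - 465 = -461)
94 + A*(-449) = 94 - 461*(-449) = 94 + 206989 = 207083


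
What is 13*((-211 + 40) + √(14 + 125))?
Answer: -2223 + 13*√139 ≈ -2069.7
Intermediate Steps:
13*((-211 + 40) + √(14 + 125)) = 13*(-171 + √139) = -2223 + 13*√139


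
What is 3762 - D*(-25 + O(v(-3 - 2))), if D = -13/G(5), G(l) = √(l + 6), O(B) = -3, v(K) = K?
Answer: 3762 - 364*√11/11 ≈ 3652.3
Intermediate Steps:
G(l) = √(6 + l)
D = -13*√11/11 (D = -13/√(6 + 5) = -13*√11/11 ≈ -3.9196)
3762 - D*(-25 + O(v(-3 - 2))) = 3762 - (-13*√11/11)*(-25 - 3) = 3762 - (-13*√11/11)*(-28) = 3762 - 364*√11/11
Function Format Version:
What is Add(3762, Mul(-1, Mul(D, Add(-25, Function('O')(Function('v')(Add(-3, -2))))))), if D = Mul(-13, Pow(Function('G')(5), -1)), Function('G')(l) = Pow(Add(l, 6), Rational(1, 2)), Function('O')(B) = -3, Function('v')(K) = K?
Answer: Add(3762, Mul(Rational(-364, 11), Pow(11, Rational(1, 2)))) ≈ 3652.3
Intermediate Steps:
Function('G')(l) = Pow(Add(6, l), Rational(1, 2))
D = Mul(Rational(-13, 11), Pow(11, Rational(1, 2))) (D = Mul(-13, Pow(Pow(Add(6, 5), Rational(1, 2)), -1)) = Mul(-13, Pow(Pow(11, Rational(1, 2)), -1)) = Mul(-13, Mul(Rational(1, 11), Pow(11, Rational(1, 2)))) = Mul(Rational(-13, 11), Pow(11, Rational(1, 2))) ≈ -3.9196)
Add(3762, Mul(-1, Mul(D, Add(-25, Function('O')(Function('v')(Add(-3, -2))))))) = Add(3762, Mul(-1, Mul(Mul(Rational(-13, 11), Pow(11, Rational(1, 2))), Add(-25, -3)))) = Add(3762, Mul(-1, Mul(Mul(Rational(-13, 11), Pow(11, Rational(1, 2))), -28))) = Add(3762, Mul(-1, Mul(Rational(364, 11), Pow(11, Rational(1, 2))))) = Add(3762, Mul(Rational(-364, 11), Pow(11, Rational(1, 2))))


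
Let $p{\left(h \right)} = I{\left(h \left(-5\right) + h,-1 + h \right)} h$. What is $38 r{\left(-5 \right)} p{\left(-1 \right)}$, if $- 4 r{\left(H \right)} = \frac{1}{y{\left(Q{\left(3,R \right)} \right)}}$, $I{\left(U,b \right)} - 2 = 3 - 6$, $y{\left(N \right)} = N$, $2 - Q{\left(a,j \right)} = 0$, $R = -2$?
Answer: $- \frac{19}{4} \approx -4.75$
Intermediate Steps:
$Q{\left(a,j \right)} = 2$ ($Q{\left(a,j \right)} = 2 - 0 = 2 + 0 = 2$)
$I{\left(U,b \right)} = -1$ ($I{\left(U,b \right)} = 2 + \left(3 - 6\right) = 2 - 3 = -1$)
$p{\left(h \right)} = - h$
$r{\left(H \right)} = - \frac{1}{8}$ ($r{\left(H \right)} = - \frac{1}{4 \cdot 2} = \left(- \frac{1}{4}\right) \frac{1}{2} = - \frac{1}{8}$)
$38 r{\left(-5 \right)} p{\left(-1 \right)} = 38 \left(- \frac{1}{8}\right) \left(\left(-1\right) \left(-1\right)\right) = \left(- \frac{19}{4}\right) 1 = - \frac{19}{4}$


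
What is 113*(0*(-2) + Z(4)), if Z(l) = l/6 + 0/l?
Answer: 226/3 ≈ 75.333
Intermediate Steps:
Z(l) = l/6 (Z(l) = l*(⅙) + 0 = l/6 + 0 = l/6)
113*(0*(-2) + Z(4)) = 113*(0*(-2) + (⅙)*4) = 113*(0 + ⅔) = 113*(⅔) = 226/3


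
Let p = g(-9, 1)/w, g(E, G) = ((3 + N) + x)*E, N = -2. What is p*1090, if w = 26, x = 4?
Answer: -24525/13 ≈ -1886.5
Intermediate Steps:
g(E, G) = 5*E (g(E, G) = ((3 - 2) + 4)*E = (1 + 4)*E = 5*E)
p = -45/26 (p = (5*(-9))/26 = -45*1/26 = -45/26 ≈ -1.7308)
p*1090 = -45/26*1090 = -24525/13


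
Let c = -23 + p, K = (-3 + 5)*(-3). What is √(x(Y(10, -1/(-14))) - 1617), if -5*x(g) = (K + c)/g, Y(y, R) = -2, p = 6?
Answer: I*√161930/10 ≈ 40.241*I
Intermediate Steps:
K = -6 (K = 2*(-3) = -6)
c = -17 (c = -23 + 6 = -17)
x(g) = 23/(5*g) (x(g) = -(-6 - 17)/(5*g) = -(-23)/(5*g) = 23/(5*g))
√(x(Y(10, -1/(-14))) - 1617) = √((23/5)/(-2) - 1617) = √((23/5)*(-½) - 1617) = √(-23/10 - 1617) = √(-16193/10) = I*√161930/10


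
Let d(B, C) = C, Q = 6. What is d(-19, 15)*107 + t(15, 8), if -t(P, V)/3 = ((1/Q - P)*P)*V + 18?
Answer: 6891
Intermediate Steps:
t(P, V) = -54 - 3*P*V*(⅙ - P) (t(P, V) = -3*(((1/6 - P)*P)*V + 18) = -3*(((⅙ - P)*P)*V + 18) = -3*((P*(⅙ - P))*V + 18) = -3*(P*V*(⅙ - P) + 18) = -3*(18 + P*V*(⅙ - P)) = -54 - 3*P*V*(⅙ - P))
d(-19, 15)*107 + t(15, 8) = 15*107 + (-54 + 3*8*15² - ½*15*8) = 1605 + (-54 + 3*8*225 - 60) = 1605 + (-54 + 5400 - 60) = 1605 + 5286 = 6891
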